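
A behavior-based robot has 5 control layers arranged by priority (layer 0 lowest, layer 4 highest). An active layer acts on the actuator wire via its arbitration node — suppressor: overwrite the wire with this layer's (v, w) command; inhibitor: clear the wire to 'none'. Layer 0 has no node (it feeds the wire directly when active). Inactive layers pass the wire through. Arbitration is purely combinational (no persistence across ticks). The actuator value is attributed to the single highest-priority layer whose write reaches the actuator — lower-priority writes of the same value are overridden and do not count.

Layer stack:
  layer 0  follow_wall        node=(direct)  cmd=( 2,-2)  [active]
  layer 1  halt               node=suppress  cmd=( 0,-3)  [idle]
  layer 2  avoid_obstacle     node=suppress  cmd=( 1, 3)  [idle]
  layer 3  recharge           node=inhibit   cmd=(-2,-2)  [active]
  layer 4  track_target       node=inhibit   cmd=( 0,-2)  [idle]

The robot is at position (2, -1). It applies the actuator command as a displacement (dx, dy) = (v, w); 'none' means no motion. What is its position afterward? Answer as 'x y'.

2 -1

layer 0 (follow_wall) active — direct: (2, -2)
layer 1 (halt) idle — unchanged: (2, -2)
layer 2 (avoid_obstacle) idle — unchanged: (2, -2)
layer 3 (recharge) active — inhibits: none
layer 4 (track_target) idle — unchanged: none
→ actuator none
position: (2, -1) + none = (2, -1)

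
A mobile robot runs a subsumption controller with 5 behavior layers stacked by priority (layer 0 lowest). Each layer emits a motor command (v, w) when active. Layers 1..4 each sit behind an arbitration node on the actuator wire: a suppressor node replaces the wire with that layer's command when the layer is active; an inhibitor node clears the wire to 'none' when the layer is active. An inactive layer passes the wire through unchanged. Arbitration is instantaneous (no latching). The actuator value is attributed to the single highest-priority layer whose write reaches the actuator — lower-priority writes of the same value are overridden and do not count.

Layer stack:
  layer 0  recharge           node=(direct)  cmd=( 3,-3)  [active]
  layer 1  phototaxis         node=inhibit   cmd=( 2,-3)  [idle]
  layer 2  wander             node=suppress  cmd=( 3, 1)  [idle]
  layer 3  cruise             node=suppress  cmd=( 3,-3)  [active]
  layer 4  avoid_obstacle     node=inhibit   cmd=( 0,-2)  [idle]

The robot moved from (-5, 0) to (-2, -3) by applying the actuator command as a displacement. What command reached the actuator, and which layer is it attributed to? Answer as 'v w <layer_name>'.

displacement = (-2, -3) − (-5, 0) = (3, -3)
layer 0 (recharge) active — direct: (3, -3)
layer 1 (phototaxis) idle — unchanged: (3, -3)
layer 2 (wander) idle — unchanged: (3, -3)
layer 3 (cruise) active — suppresses: (3, -3)
layer 4 (avoid_obstacle) idle — unchanged: (3, -3)
→ actuator (3, -3) — from layer 3 (cruise)

3 -3 cruise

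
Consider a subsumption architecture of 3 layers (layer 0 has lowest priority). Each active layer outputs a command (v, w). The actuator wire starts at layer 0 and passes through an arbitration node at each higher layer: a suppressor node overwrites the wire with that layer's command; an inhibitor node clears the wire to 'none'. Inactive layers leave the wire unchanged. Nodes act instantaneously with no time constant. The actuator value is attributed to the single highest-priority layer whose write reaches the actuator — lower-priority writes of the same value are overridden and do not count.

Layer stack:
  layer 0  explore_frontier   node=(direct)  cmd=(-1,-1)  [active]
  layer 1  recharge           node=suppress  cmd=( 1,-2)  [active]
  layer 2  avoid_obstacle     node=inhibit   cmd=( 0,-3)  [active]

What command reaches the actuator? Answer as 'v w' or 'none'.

none

layer 0 (explore_frontier) active — direct: (-1, -1)
layer 1 (recharge) active — suppresses: (1, -2)
layer 2 (avoid_obstacle) active — inhibits: none
→ actuator none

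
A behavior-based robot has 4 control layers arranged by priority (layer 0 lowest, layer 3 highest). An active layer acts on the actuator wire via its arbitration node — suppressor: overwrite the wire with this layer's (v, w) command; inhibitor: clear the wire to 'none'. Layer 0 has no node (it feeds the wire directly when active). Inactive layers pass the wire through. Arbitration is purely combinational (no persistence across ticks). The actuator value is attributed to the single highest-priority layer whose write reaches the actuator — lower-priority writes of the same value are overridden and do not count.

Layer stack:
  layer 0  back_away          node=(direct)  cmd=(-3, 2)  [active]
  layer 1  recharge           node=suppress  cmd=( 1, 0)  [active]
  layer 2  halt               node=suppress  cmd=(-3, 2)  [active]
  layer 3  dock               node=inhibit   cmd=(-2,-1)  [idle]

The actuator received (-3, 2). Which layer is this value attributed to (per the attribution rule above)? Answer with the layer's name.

halt

[0] back_away on; wire := (-3, 2)
[1] recharge on (suppress); wire := (1, 0)
[2] halt on (suppress); wire := (-3, 2)
[3] dock off; pass (-3, 2)
output (-3, 2)
last writer: layer 2 = halt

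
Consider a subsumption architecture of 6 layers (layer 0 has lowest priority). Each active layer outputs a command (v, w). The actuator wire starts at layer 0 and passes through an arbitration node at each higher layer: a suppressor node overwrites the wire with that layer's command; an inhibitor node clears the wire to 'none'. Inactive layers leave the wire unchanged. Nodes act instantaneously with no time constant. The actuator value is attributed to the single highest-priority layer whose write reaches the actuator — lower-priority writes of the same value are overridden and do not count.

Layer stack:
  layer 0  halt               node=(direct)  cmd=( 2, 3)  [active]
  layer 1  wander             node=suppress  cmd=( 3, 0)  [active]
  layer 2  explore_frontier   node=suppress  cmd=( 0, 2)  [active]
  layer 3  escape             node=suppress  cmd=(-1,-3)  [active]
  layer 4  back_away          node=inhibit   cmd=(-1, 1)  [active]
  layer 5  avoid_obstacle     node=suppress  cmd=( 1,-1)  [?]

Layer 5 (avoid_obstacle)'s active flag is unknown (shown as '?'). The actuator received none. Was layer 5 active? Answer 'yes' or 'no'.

no

If layer 5 is active=yes:
  actuator would be (1, -1)
If layer 5 is active=no:
  actuator would be none
Observed none, so layer 5 was idle.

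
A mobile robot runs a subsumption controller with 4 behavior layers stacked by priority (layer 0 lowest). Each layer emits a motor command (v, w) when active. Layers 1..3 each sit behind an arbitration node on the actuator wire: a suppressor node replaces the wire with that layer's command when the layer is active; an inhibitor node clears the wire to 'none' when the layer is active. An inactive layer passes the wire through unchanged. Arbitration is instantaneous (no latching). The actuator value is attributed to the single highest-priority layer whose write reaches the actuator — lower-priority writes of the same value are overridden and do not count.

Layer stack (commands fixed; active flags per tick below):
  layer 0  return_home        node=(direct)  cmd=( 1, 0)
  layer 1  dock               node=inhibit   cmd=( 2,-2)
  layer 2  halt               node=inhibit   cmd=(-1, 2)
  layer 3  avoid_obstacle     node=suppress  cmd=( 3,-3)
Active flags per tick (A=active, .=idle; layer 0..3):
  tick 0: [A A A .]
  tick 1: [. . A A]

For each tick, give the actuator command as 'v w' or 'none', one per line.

none
3 -3

tick 0:
  [0] return_home on; wire := (1, 0)
  [1] dock on (inhibit); wire := none
  [2] halt on (inhibit); wire := none
  [3] avoid_obstacle off; pass none
  output none
tick 1:
  [0] return_home off; wire := none
  [1] dock off; pass none
  [2] halt on (inhibit); wire := none
  [3] avoid_obstacle on (suppress); wire := (3, -3)
  output (3, -3)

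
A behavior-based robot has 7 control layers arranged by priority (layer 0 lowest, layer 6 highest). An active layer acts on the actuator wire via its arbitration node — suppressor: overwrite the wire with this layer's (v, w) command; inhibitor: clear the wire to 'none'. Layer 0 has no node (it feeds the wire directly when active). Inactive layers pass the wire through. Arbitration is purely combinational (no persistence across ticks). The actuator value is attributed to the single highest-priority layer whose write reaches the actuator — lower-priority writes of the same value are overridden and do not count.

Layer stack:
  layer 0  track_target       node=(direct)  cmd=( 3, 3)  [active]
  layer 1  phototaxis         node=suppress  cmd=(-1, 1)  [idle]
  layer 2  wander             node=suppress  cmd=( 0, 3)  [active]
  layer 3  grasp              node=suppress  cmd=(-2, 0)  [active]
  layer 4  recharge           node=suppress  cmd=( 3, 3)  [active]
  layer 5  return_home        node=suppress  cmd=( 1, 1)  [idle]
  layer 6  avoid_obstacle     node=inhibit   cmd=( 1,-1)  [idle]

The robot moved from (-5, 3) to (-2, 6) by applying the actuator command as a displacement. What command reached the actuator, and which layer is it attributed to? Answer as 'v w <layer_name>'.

displacement = (-2, 6) − (-5, 3) = (3, 3)
layer 0 (track_target) active — direct: (3, 3)
layer 1 (phototaxis) idle — unchanged: (3, 3)
layer 2 (wander) active — suppresses: (0, 3)
layer 3 (grasp) active — suppresses: (-2, 0)
layer 4 (recharge) active — suppresses: (3, 3)
layer 5 (return_home) idle — unchanged: (3, 3)
layer 6 (avoid_obstacle) idle — unchanged: (3, 3)
→ actuator (3, 3) — from layer 4 (recharge)

3 3 recharge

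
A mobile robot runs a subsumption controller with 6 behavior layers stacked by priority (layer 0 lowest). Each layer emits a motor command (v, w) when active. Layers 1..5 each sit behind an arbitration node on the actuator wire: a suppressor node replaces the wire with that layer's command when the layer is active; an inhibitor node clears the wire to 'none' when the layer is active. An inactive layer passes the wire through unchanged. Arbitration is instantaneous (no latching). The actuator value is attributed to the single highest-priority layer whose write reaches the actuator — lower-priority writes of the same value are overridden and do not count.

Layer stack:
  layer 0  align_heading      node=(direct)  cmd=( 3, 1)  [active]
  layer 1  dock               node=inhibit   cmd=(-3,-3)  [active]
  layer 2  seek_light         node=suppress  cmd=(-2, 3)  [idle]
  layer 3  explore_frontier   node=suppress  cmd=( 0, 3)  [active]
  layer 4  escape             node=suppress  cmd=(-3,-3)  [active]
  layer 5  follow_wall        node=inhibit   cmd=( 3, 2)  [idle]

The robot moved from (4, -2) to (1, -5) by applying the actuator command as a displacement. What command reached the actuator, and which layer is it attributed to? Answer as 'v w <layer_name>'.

displacement = (1, -5) − (4, -2) = (-3, -3)
L0 align_heading: active, feeds wire = (3, 1)
L1 dock: active, inhibitor → wire = none
L2 seek_light: idle → wire stays none
L3 explore_frontier: active, suppressor → wire = (0, 3)
L4 escape: active, suppressor → wire = (-3, -3)
L5 follow_wall: idle → wire stays (-3, -3)
actuator = (-3, -3) — from layer 4 (escape)

-3 -3 escape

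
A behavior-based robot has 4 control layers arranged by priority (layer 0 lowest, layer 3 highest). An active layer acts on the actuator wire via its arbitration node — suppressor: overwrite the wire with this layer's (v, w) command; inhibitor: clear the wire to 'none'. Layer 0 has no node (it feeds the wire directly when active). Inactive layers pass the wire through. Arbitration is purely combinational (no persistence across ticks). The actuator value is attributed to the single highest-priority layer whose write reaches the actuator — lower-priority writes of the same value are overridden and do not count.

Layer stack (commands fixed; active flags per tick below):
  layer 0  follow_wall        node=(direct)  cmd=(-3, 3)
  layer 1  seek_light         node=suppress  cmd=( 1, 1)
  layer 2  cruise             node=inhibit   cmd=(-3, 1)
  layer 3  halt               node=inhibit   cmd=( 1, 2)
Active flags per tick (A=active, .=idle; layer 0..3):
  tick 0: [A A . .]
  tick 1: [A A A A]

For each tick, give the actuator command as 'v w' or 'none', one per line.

1 1
none

tick 0:
  L0 follow_wall: active, feeds wire = (-3, 3)
  L1 seek_light: active, suppressor → wire = (1, 1)
  L2 cruise: idle → wire stays (1, 1)
  L3 halt: idle → wire stays (1, 1)
  actuator = (1, 1)
tick 1:
  L0 follow_wall: active, feeds wire = (-3, 3)
  L1 seek_light: active, suppressor → wire = (1, 1)
  L2 cruise: active, inhibitor → wire = none
  L3 halt: active, inhibitor → wire = none
  actuator = none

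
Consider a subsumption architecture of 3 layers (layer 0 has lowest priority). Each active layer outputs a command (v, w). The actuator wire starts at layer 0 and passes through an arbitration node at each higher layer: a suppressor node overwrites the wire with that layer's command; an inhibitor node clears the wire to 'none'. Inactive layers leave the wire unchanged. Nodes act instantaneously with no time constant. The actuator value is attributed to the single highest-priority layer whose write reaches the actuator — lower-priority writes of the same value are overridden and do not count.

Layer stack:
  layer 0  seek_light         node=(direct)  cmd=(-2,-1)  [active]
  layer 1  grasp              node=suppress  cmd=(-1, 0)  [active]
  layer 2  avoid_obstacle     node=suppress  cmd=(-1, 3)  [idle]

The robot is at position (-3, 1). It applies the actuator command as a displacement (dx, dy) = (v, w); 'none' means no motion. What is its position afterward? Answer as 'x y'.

-4 1

layer 0 (seek_light) active — direct: (-2, -1)
layer 1 (grasp) active — suppresses: (-1, 0)
layer 2 (avoid_obstacle) idle — unchanged: (-1, 0)
→ actuator (-1, 0)
position: (-3, 1) + (-1, 0) = (-4, 1)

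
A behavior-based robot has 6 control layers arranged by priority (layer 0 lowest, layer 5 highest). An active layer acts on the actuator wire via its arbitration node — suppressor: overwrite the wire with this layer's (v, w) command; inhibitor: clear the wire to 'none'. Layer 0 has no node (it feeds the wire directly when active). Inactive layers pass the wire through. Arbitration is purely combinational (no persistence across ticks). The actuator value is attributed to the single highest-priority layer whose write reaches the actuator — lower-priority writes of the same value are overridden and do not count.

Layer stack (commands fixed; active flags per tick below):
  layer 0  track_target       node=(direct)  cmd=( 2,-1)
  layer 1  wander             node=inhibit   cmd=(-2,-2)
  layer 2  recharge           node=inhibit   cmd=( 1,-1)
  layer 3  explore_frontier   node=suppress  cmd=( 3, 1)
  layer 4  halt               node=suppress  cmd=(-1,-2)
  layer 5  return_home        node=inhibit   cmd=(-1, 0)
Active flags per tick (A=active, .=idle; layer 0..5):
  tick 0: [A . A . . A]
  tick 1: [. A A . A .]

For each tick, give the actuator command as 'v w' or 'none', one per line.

tick 0:
  layer 0 (track_target) active — direct: (2, -1)
  layer 1 (wander) idle — unchanged: (2, -1)
  layer 2 (recharge) active — inhibits: none
  layer 3 (explore_frontier) idle — unchanged: none
  layer 4 (halt) idle — unchanged: none
  layer 5 (return_home) active — inhibits: none
  → actuator none
tick 1:
  layer 0 (track_target) idle — none
  layer 1 (wander) active — inhibits: none
  layer 2 (recharge) active — inhibits: none
  layer 3 (explore_frontier) idle — unchanged: none
  layer 4 (halt) active — suppresses: (-1, -2)
  layer 5 (return_home) idle — unchanged: (-1, -2)
  → actuator (-1, -2)

none
-1 -2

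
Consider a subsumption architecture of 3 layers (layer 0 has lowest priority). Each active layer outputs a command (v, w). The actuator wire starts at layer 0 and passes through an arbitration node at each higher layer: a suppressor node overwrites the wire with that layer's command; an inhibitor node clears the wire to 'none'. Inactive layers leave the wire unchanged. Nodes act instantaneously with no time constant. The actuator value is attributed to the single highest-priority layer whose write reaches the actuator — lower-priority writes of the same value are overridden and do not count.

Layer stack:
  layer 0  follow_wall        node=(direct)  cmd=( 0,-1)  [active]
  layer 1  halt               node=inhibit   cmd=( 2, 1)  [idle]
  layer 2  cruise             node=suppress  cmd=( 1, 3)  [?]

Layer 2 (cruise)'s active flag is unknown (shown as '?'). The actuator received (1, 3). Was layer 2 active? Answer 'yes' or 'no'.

If layer 2 is active=yes:
  actuator would be (1, 3)
If layer 2 is active=no:
  actuator would be (0, -1)
Observed (1, 3), so layer 2 was active.

yes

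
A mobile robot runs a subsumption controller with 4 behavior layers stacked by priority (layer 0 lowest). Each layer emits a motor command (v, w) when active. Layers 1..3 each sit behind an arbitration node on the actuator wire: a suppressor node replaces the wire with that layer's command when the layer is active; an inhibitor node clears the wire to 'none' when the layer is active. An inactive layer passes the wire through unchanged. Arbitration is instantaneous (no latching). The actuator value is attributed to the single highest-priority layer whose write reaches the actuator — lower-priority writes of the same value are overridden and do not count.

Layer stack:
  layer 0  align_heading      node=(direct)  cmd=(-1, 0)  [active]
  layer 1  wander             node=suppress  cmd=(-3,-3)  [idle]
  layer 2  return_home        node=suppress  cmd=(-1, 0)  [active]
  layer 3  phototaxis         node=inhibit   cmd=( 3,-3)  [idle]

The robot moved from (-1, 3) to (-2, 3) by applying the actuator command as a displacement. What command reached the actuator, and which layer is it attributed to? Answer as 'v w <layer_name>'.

displacement = (-2, 3) − (-1, 3) = (-1, 0)
L0 align_heading: active, feeds wire = (-1, 0)
L1 wander: idle → wire stays (-1, 0)
L2 return_home: active, suppressor → wire = (-1, 0)
L3 phototaxis: idle → wire stays (-1, 0)
actuator = (-1, 0) — from layer 2 (return_home)

-1 0 return_home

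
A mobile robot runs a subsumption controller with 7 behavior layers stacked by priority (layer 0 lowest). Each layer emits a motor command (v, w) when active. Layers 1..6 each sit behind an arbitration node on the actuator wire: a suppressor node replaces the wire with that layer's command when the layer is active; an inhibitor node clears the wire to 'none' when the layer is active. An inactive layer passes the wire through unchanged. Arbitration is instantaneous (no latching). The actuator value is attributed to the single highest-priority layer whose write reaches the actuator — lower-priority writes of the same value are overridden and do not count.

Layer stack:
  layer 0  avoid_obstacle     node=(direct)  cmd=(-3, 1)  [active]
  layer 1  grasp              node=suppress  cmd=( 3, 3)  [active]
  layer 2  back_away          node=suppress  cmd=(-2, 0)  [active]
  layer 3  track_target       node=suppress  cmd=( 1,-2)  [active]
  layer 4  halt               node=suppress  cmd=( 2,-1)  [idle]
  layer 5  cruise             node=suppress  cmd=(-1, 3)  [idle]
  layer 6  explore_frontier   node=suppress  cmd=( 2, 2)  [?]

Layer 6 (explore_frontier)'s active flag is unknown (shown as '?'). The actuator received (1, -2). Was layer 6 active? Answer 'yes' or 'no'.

If layer 6 is active=yes:
  actuator would be (2, 2)
If layer 6 is active=no:
  actuator would be (1, -2)
Observed (1, -2), so layer 6 was idle.

no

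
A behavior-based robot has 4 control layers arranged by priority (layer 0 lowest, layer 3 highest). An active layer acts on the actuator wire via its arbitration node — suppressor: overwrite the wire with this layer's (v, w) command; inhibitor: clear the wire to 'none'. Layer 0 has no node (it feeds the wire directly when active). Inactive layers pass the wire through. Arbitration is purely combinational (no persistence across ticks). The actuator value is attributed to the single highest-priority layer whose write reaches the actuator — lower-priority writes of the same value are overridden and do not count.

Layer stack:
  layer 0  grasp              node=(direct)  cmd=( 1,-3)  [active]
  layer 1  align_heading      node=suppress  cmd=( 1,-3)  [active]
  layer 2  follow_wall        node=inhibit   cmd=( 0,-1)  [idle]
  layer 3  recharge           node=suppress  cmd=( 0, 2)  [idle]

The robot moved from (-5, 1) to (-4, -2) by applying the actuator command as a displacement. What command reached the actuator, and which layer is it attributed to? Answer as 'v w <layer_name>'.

1 -3 align_heading

displacement = (-4, -2) − (-5, 1) = (1, -3)
[0] grasp on; wire := (1, -3)
[1] align_heading on (suppress); wire := (1, -3)
[2] follow_wall off; pass (1, -3)
[3] recharge off; pass (1, -3)
output (1, -3) — from layer 1 (align_heading)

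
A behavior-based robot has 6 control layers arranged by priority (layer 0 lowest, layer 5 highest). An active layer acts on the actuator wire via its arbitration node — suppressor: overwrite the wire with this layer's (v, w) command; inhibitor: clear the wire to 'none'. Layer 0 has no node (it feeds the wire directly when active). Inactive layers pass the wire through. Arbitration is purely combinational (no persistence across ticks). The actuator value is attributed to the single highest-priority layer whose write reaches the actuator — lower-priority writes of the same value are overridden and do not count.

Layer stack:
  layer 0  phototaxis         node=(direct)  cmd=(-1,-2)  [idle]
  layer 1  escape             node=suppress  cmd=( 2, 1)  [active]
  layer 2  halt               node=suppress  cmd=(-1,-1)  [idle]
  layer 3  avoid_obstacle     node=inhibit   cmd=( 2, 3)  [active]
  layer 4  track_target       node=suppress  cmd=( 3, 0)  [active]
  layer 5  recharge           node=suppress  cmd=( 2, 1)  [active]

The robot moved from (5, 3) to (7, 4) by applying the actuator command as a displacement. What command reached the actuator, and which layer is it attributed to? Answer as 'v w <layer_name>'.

2 1 recharge

displacement = (7, 4) − (5, 3) = (2, 1)
[0] phototaxis off; wire := none
[1] escape on (suppress); wire := (2, 1)
[2] halt off; pass (2, 1)
[3] avoid_obstacle on (inhibit); wire := none
[4] track_target on (suppress); wire := (3, 0)
[5] recharge on (suppress); wire := (2, 1)
output (2, 1) — from layer 5 (recharge)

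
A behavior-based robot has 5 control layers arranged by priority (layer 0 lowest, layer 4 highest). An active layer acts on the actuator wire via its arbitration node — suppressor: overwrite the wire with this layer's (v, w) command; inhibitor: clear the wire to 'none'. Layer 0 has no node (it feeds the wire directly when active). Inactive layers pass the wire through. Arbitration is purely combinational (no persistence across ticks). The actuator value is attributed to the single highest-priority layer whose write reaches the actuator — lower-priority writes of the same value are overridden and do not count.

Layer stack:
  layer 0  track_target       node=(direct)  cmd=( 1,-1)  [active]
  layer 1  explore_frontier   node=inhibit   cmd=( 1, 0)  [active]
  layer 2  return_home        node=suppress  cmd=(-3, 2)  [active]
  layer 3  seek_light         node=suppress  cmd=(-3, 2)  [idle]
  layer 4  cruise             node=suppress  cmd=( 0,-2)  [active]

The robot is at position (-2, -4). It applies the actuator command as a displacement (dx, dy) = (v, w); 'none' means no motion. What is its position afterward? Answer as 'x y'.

-2 -6

layer 0 (track_target) active — direct: (1, -1)
layer 1 (explore_frontier) active — inhibits: none
layer 2 (return_home) active — suppresses: (-3, 2)
layer 3 (seek_light) idle — unchanged: (-3, 2)
layer 4 (cruise) active — suppresses: (0, -2)
→ actuator (0, -2)
position: (-2, -4) + (0, -2) = (-2, -6)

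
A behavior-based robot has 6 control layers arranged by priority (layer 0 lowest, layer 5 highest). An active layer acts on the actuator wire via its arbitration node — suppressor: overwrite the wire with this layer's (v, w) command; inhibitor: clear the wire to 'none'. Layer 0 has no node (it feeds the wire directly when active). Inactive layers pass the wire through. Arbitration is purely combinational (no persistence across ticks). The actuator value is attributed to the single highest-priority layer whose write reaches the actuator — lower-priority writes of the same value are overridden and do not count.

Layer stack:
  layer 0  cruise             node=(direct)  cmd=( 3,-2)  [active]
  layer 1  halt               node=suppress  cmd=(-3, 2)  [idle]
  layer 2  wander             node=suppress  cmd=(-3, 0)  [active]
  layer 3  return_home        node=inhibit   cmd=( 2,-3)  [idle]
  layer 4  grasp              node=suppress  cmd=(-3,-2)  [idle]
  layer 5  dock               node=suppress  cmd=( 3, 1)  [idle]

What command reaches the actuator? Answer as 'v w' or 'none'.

L0 cruise: active, feeds wire = (3, -2)
L1 halt: idle → wire stays (3, -2)
L2 wander: active, suppressor → wire = (-3, 0)
L3 return_home: idle → wire stays (-3, 0)
L4 grasp: idle → wire stays (-3, 0)
L5 dock: idle → wire stays (-3, 0)
actuator = (-3, 0)

-3 0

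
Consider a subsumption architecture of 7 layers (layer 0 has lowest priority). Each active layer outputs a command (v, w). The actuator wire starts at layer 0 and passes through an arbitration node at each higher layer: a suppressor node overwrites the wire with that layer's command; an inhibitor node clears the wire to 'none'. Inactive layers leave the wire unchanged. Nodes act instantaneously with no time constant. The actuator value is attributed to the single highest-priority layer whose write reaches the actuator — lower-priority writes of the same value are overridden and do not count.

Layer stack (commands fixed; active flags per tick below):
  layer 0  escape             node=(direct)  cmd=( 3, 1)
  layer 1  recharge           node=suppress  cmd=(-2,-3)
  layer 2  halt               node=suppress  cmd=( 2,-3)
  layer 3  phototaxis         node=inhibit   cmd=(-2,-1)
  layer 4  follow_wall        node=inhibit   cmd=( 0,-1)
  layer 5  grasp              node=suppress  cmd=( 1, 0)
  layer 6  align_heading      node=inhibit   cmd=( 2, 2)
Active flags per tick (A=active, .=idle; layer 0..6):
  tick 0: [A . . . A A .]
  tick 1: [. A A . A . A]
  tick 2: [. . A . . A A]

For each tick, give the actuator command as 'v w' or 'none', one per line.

tick 0:
  L0 escape: active, feeds wire = (3, 1)
  L1 recharge: idle → wire stays (3, 1)
  L2 halt: idle → wire stays (3, 1)
  L3 phototaxis: idle → wire stays (3, 1)
  L4 follow_wall: active, inhibitor → wire = none
  L5 grasp: active, suppressor → wire = (1, 0)
  L6 align_heading: idle → wire stays (1, 0)
  actuator = (1, 0)
tick 1:
  L0 escape: idle → wire = none
  L1 recharge: active, suppressor → wire = (-2, -3)
  L2 halt: active, suppressor → wire = (2, -3)
  L3 phototaxis: idle → wire stays (2, -3)
  L4 follow_wall: active, inhibitor → wire = none
  L5 grasp: idle → wire stays none
  L6 align_heading: active, inhibitor → wire = none
  actuator = none
tick 2:
  L0 escape: idle → wire = none
  L1 recharge: idle → wire stays none
  L2 halt: active, suppressor → wire = (2, -3)
  L3 phototaxis: idle → wire stays (2, -3)
  L4 follow_wall: idle → wire stays (2, -3)
  L5 grasp: active, suppressor → wire = (1, 0)
  L6 align_heading: active, inhibitor → wire = none
  actuator = none

1 0
none
none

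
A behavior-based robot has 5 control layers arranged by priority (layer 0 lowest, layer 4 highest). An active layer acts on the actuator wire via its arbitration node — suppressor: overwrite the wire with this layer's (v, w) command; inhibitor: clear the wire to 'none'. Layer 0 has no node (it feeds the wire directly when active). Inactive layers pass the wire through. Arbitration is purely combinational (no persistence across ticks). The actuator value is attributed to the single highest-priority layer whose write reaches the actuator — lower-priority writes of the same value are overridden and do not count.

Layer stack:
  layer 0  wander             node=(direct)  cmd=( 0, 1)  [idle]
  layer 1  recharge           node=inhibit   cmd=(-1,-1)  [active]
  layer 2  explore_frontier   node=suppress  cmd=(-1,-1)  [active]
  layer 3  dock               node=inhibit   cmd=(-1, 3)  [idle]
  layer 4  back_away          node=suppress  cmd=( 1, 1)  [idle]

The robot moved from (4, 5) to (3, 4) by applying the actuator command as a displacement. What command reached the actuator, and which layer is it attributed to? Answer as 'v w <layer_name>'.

displacement = (3, 4) − (4, 5) = (-1, -1)
layer 0 (wander) idle — none
layer 1 (recharge) active — inhibits: none
layer 2 (explore_frontier) active — suppresses: (-1, -1)
layer 3 (dock) idle — unchanged: (-1, -1)
layer 4 (back_away) idle — unchanged: (-1, -1)
→ actuator (-1, -1) — from layer 2 (explore_frontier)

-1 -1 explore_frontier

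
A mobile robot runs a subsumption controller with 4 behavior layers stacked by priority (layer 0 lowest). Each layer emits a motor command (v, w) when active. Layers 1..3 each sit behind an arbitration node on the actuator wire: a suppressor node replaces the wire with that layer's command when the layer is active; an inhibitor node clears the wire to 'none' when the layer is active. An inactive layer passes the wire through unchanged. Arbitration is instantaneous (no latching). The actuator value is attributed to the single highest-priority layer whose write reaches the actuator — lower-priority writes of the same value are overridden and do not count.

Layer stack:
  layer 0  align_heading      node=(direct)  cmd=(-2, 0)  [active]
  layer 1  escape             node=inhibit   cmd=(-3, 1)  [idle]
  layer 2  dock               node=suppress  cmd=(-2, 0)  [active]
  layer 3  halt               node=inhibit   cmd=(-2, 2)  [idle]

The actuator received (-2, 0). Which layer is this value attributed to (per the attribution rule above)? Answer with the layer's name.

[0] align_heading on; wire := (-2, 0)
[1] escape off; pass (-2, 0)
[2] dock on (suppress); wire := (-2, 0)
[3] halt off; pass (-2, 0)
output (-2, 0)
last writer: layer 2 = dock

dock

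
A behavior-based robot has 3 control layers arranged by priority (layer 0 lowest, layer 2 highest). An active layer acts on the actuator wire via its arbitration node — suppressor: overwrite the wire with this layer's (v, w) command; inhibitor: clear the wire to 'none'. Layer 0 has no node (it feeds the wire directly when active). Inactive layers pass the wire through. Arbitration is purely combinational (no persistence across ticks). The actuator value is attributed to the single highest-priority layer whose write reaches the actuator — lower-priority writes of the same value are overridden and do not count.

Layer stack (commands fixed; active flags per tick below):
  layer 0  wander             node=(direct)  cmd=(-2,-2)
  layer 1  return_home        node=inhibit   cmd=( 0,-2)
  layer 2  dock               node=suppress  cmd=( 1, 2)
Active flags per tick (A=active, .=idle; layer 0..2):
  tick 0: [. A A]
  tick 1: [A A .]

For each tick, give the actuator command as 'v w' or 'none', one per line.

tick 0:
  [0] wander off; wire := none
  [1] return_home on (inhibit); wire := none
  [2] dock on (suppress); wire := (1, 2)
  output (1, 2)
tick 1:
  [0] wander on; wire := (-2, -2)
  [1] return_home on (inhibit); wire := none
  [2] dock off; pass none
  output none

1 2
none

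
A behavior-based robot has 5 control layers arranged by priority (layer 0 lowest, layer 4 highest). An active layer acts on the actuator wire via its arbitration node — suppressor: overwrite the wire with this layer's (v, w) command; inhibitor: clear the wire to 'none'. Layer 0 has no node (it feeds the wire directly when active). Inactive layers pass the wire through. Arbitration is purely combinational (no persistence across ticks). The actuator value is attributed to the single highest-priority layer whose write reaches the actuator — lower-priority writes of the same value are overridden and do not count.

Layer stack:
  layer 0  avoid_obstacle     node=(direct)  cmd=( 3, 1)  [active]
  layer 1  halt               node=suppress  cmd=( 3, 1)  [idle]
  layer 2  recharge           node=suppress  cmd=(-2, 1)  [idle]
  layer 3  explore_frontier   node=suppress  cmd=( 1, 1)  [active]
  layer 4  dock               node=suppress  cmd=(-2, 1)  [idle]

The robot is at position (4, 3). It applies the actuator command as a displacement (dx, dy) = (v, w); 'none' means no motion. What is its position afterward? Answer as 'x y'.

L0 avoid_obstacle: active, feeds wire = (3, 1)
L1 halt: idle → wire stays (3, 1)
L2 recharge: idle → wire stays (3, 1)
L3 explore_frontier: active, suppressor → wire = (1, 1)
L4 dock: idle → wire stays (1, 1)
actuator = (1, 1)
position: (4, 3) + (1, 1) = (5, 4)

5 4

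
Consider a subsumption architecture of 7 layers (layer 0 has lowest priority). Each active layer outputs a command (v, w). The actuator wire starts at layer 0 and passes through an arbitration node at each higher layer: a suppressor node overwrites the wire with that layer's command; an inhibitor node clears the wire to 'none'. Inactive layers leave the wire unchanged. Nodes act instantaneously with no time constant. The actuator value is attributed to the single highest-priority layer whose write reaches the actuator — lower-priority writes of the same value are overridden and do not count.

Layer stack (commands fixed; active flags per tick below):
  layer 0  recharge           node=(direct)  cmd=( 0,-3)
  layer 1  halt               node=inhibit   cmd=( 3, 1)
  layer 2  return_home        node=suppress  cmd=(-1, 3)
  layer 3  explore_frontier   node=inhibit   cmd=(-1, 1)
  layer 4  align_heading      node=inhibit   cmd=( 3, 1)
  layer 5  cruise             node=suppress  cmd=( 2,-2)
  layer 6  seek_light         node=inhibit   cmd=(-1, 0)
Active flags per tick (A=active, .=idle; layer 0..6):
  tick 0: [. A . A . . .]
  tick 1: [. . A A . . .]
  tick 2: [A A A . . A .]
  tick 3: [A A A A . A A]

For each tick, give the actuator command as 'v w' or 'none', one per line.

none
none
2 -2
none

tick 0:
  L0 recharge: idle → wire = none
  L1 halt: active, inhibitor → wire = none
  L2 return_home: idle → wire stays none
  L3 explore_frontier: active, inhibitor → wire = none
  L4 align_heading: idle → wire stays none
  L5 cruise: idle → wire stays none
  L6 seek_light: idle → wire stays none
  actuator = none
tick 1:
  L0 recharge: idle → wire = none
  L1 halt: idle → wire stays none
  L2 return_home: active, suppressor → wire = (-1, 3)
  L3 explore_frontier: active, inhibitor → wire = none
  L4 align_heading: idle → wire stays none
  L5 cruise: idle → wire stays none
  L6 seek_light: idle → wire stays none
  actuator = none
tick 2:
  L0 recharge: active, feeds wire = (0, -3)
  L1 halt: active, inhibitor → wire = none
  L2 return_home: active, suppressor → wire = (-1, 3)
  L3 explore_frontier: idle → wire stays (-1, 3)
  L4 align_heading: idle → wire stays (-1, 3)
  L5 cruise: active, suppressor → wire = (2, -2)
  L6 seek_light: idle → wire stays (2, -2)
  actuator = (2, -2)
tick 3:
  L0 recharge: active, feeds wire = (0, -3)
  L1 halt: active, inhibitor → wire = none
  L2 return_home: active, suppressor → wire = (-1, 3)
  L3 explore_frontier: active, inhibitor → wire = none
  L4 align_heading: idle → wire stays none
  L5 cruise: active, suppressor → wire = (2, -2)
  L6 seek_light: active, inhibitor → wire = none
  actuator = none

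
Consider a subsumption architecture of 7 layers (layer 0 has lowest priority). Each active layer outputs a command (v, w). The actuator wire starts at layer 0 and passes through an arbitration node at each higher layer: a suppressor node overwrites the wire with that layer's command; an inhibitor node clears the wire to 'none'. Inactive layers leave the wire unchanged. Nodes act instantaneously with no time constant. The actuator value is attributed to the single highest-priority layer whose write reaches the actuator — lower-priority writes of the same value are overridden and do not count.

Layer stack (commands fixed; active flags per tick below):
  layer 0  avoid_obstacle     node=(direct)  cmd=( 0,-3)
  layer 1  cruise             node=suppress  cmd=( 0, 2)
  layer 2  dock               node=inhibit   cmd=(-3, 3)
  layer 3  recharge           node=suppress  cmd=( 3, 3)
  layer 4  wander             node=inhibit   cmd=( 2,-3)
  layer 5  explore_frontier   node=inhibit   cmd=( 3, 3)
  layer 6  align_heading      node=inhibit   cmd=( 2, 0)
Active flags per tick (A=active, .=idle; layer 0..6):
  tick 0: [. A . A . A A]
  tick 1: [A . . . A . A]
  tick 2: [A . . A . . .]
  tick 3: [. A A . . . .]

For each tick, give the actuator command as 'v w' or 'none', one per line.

none
none
3 3
none

tick 0:
  [0] avoid_obstacle off; wire := none
  [1] cruise on (suppress); wire := (0, 2)
  [2] dock off; pass (0, 2)
  [3] recharge on (suppress); wire := (3, 3)
  [4] wander off; pass (3, 3)
  [5] explore_frontier on (inhibit); wire := none
  [6] align_heading on (inhibit); wire := none
  output none
tick 1:
  [0] avoid_obstacle on; wire := (0, -3)
  [1] cruise off; pass (0, -3)
  [2] dock off; pass (0, -3)
  [3] recharge off; pass (0, -3)
  [4] wander on (inhibit); wire := none
  [5] explore_frontier off; pass none
  [6] align_heading on (inhibit); wire := none
  output none
tick 2:
  [0] avoid_obstacle on; wire := (0, -3)
  [1] cruise off; pass (0, -3)
  [2] dock off; pass (0, -3)
  [3] recharge on (suppress); wire := (3, 3)
  [4] wander off; pass (3, 3)
  [5] explore_frontier off; pass (3, 3)
  [6] align_heading off; pass (3, 3)
  output (3, 3)
tick 3:
  [0] avoid_obstacle off; wire := none
  [1] cruise on (suppress); wire := (0, 2)
  [2] dock on (inhibit); wire := none
  [3] recharge off; pass none
  [4] wander off; pass none
  [5] explore_frontier off; pass none
  [6] align_heading off; pass none
  output none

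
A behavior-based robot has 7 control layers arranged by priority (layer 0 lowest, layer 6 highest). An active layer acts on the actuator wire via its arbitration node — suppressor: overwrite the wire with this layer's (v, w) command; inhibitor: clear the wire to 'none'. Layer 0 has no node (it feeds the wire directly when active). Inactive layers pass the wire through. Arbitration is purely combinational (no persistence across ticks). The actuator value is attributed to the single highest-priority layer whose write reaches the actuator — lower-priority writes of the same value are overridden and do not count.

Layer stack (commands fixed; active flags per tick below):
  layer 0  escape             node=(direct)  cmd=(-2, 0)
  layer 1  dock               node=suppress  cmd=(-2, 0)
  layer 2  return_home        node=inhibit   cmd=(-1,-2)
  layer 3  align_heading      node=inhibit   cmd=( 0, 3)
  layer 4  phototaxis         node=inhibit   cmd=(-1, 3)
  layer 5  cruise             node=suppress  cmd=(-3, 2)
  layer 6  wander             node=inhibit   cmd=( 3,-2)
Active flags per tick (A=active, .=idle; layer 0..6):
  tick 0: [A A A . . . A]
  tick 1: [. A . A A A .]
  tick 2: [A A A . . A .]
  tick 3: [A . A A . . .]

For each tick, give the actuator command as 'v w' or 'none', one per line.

none
-3 2
-3 2
none

tick 0:
  L0 escape: active, feeds wire = (-2, 0)
  L1 dock: active, suppressor → wire = (-2, 0)
  L2 return_home: active, inhibitor → wire = none
  L3 align_heading: idle → wire stays none
  L4 phototaxis: idle → wire stays none
  L5 cruise: idle → wire stays none
  L6 wander: active, inhibitor → wire = none
  actuator = none
tick 1:
  L0 escape: idle → wire = none
  L1 dock: active, suppressor → wire = (-2, 0)
  L2 return_home: idle → wire stays (-2, 0)
  L3 align_heading: active, inhibitor → wire = none
  L4 phototaxis: active, inhibitor → wire = none
  L5 cruise: active, suppressor → wire = (-3, 2)
  L6 wander: idle → wire stays (-3, 2)
  actuator = (-3, 2)
tick 2:
  L0 escape: active, feeds wire = (-2, 0)
  L1 dock: active, suppressor → wire = (-2, 0)
  L2 return_home: active, inhibitor → wire = none
  L3 align_heading: idle → wire stays none
  L4 phototaxis: idle → wire stays none
  L5 cruise: active, suppressor → wire = (-3, 2)
  L6 wander: idle → wire stays (-3, 2)
  actuator = (-3, 2)
tick 3:
  L0 escape: active, feeds wire = (-2, 0)
  L1 dock: idle → wire stays (-2, 0)
  L2 return_home: active, inhibitor → wire = none
  L3 align_heading: active, inhibitor → wire = none
  L4 phototaxis: idle → wire stays none
  L5 cruise: idle → wire stays none
  L6 wander: idle → wire stays none
  actuator = none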